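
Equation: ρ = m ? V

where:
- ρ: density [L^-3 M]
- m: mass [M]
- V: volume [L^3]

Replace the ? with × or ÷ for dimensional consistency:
division (÷): ρ = m ÷ V

ρ [L^-3 M]; m [M]; V [L^3].
m × V → [L^3 M] ✗
m ÷ V → [L^-3 M] ✓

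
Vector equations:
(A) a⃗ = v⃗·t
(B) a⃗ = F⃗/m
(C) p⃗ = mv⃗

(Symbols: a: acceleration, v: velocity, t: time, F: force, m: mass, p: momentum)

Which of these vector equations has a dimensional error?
(A) a⃗ = v⃗·t

(A) a⃗ = v⃗·t: LHS [L T^-2], RHS [L] ✗ — acceleration is velocity per time; should be v⃗/t
(B) a⃗ = F⃗/m: LHS [L T^-2], RHS [L T^-2] ✓ — force (vector) divided by mass (scalar)
(C) p⃗ = mv⃗: LHS [L M T^-1], RHS [L M T^-1] ✓ — mass (scalar) times velocity (vector)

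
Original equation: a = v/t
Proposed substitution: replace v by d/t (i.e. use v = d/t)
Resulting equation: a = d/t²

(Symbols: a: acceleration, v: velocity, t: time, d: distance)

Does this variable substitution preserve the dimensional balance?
Yes

[v] = [L T^-1] and [d/t] = [L T^-1]. These match, so the substitution replaces a quantity by one of the same dimensions and the result a = d/t² has LHS [L T^-2] vs RHS [L T^-2] — still consistent.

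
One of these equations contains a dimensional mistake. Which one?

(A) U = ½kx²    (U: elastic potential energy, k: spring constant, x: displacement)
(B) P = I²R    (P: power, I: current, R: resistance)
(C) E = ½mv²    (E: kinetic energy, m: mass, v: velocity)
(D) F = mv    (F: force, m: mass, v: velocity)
(D) F = mv

The equation (D) F = mv is dimensionally incorrect.

LHS (F): [L M T^-2]
RHS (mv): [L M T^-1] ✗

The dimensions do not match. The other three equations balance.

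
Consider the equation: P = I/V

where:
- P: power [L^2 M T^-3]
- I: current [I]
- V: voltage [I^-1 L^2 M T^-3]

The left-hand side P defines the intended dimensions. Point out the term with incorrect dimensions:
The right-hand side term I/V

P has dimensions [L^2 M T^-3], but I/V has dimensions [I^2 L^-2 M^-1 T^3], so the term I/V is dimensionally wrong for P.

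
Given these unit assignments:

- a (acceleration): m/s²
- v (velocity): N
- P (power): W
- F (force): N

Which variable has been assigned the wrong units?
v

The variable v (velocity) should have units m/s, not N.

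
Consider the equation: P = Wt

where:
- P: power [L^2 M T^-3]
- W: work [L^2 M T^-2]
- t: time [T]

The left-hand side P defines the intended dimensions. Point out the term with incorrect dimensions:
The right-hand side term Wt

P has dimensions [L^2 M T^-3], but Wt has dimensions [L^2 M T^-1], so the term Wt is dimensionally wrong for P.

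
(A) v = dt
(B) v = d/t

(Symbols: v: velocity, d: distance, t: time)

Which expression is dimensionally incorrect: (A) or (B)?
(A)

(A) v = dt: LHS [L T^-1], RHS [L T] ✗
(B) v = d/t: LHS [L T^-1], RHS [L T^-1] ✓

Expression (A) v = dt is dimensionally incorrect.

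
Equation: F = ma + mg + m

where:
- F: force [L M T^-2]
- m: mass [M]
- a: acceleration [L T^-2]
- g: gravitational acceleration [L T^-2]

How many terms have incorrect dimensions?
1

LHS F: [L M T^-2]
- ma: [L M T^-2] ✓
- mg: [L M T^-2] ✓
- m: [M] ✗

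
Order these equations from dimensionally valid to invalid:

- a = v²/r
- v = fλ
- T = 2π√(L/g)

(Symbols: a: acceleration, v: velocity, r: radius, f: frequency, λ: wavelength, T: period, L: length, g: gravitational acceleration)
Dimensionally correct: a = v²/r, v = fλ, T = 2π√(L/g)
Dimensionally incorrect: none
Ordered (correct first, then incorrect): a = v²/r, v = fλ, T = 2π√(L/g)

- a = v²/r: LHS [L T^-2], RHS [L T^-2] → correct ✓
- v = fλ: LHS [L T^-1], RHS [L T^-1] → correct ✓
- T = 2π√(L/g): LHS [T], RHS [T] → correct ✓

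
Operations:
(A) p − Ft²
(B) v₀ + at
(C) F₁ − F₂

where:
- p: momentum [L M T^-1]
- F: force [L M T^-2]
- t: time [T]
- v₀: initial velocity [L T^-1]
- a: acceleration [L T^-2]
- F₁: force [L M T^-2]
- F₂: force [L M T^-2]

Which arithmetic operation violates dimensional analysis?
(A) p − Ft²

(A) p − Ft²: p [L M T^-1] and Ft² [L M] — different dimensions cannot be added/subtracted ✗
(B) v₀ + at: v₀ [L T^-1] and at [L T^-1] — same dimensions ✓
(C) F₁ − F₂: F₁ [L M T^-2] and F₂ [L M T^-2] — same dimensions ✓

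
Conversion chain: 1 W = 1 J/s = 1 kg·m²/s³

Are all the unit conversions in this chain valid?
The chain is correct (no errors).

Correct: Watt is Joule per second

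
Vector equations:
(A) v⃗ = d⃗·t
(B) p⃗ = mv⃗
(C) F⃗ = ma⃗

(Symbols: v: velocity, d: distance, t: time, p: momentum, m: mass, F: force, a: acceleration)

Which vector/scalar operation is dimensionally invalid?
(A) v⃗ = d⃗·t

(A) v⃗ = d⃗·t: LHS [L T^-1], RHS [L T] ✗ — velocity is displacement per time; should be d⃗/t
(B) p⃗ = mv⃗: LHS [L M T^-1], RHS [L M T^-1] ✓ — mass (scalar) times velocity (vector)
(C) F⃗ = ma⃗: LHS [L M T^-2], RHS [L M T^-2] ✓ — Force and acceleration are vectors, mass is a scalar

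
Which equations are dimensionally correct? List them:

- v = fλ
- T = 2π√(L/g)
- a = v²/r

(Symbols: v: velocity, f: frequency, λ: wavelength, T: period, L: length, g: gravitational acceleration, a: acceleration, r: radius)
Dimensionally correct: v = fλ, T = 2π√(L/g), a = v²/r
Dimensionally incorrect: none
Ordered (correct first, then incorrect): v = fλ, T = 2π√(L/g), a = v²/r

- v = fλ: LHS [L T^-1], RHS [L T^-1] → correct ✓
- T = 2π√(L/g): LHS [T], RHS [T] → correct ✓
- a = v²/r: LHS [L T^-2], RHS [L T^-2] → correct ✓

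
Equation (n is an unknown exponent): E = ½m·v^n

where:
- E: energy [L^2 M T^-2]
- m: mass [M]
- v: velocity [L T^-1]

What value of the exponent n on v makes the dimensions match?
n = 2

E has dimensions [L^2 M T^-2]; v has dimensions [L T^-1].
The rest of the RHS has dimensions [M], so v^n must supply [L^2 T^-2].
With n = 2: ½m·v^2 has dimensions [L^2 M T^-2], matching the LHS ✓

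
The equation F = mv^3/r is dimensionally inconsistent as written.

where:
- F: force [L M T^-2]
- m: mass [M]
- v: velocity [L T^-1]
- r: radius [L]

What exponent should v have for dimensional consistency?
The exponent of v should be 2: F = mv^2/r

The LHS F has dimensions [L M T^-2]; v has dimensions [L T^-1].
As written, the RHS mv^3/r (exponent 3 on v) has dimensions [L^2 M T^-3], which does not match.
With exponent 2, the RHS mv^2/r has dimensions [L M T^-2], matching the LHS.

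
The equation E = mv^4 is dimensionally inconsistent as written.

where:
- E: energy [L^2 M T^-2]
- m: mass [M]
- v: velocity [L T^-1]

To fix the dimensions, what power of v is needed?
The exponent of v should be 2: E = mv^2

The LHS E has dimensions [L^2 M T^-2]; v has dimensions [L T^-1].
As written, the RHS mv^4 (exponent 4 on v) has dimensions [L^4 M T^-4], which does not match.
With exponent 2, the RHS mv^2 has dimensions [L^2 M T^-2], matching the LHS.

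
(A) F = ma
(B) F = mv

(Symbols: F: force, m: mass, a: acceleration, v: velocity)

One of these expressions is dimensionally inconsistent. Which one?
(B)

(A) F = ma: LHS [L M T^-2], RHS [L M T^-2] ✓
(B) F = mv: LHS [L M T^-2], RHS [L M T^-1] ✗

Expression (B) F = mv is dimensionally incorrect.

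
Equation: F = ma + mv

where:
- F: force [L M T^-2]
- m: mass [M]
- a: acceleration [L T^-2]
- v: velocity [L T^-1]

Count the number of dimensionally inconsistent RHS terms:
1

LHS F: [L M T^-2]
- ma: [L M T^-2] ✓
- mv: [L M T^-1] ✗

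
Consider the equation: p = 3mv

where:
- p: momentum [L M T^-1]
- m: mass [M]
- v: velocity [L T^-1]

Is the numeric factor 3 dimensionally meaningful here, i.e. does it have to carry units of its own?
No

p has dimensions [L M T^-1] and mv already has dimensions [L M T^-1], so the equation balances without 3 contributing any dimensions. 3 is a pure (dimensionless) number; changing or removing it would not affect dimensional consistency.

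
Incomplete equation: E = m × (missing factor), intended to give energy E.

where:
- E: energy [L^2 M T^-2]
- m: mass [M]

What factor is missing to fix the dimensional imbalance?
v² (velocity squared), dimensions [L^2 T^-2]

E has dimensions [L^2 M T^-2] and m has dimensions [M].
The missing factor must have dimensions [L^2 M T^-2] / [M] = [L^2 T^-2], i.e. velocity squared (v²).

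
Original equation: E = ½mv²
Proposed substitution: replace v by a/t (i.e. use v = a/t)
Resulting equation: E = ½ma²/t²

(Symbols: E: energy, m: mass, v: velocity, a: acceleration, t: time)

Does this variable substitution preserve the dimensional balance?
No

[v] = [L T^-1] and [a/t] = [L T^-3]. These differ, so the substitution replaces a quantity by one of different dimensions and the result E = ½ma²/t² has LHS [L^2 M T^-2] vs RHS [L^2 M T^-6] — inconsistent.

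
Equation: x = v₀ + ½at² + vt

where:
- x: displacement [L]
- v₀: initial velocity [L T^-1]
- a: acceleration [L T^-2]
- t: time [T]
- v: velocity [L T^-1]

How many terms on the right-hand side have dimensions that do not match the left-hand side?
1

LHS x: [L]
- v₀: [L T^-1] ✗
- ½at²: [L] ✓
- vt: [L] ✓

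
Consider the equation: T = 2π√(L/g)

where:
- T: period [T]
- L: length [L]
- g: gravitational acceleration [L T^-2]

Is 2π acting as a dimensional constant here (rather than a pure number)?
No

T has dimensions [T] and √(L/g) already has dimensions [T], so the equation balances without 2π contributing any dimensions. 2π is a pure (dimensionless) number; changing or removing it would not affect dimensional consistency.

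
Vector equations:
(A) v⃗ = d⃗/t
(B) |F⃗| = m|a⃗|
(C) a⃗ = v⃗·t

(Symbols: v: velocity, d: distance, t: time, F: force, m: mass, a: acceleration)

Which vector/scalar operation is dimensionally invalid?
(C) a⃗ = v⃗·t

(A) v⃗ = d⃗/t: LHS [L T^-1], RHS [L T^-1] ✓ — displacement (vector) divided by time (scalar)
(B) |F⃗| = m|a⃗|: LHS [L M T^-2], RHS [L M T^-2] ✓ — magnitudes of vectors are scalars
(C) a⃗ = v⃗·t: LHS [L T^-2], RHS [L] ✗ — acceleration is velocity per time; should be v⃗/t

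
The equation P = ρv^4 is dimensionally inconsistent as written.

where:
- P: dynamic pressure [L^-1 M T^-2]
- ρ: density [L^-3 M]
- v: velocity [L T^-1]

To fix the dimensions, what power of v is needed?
The exponent of v should be 2: P = ρv^2

The LHS P has dimensions [L^-1 M T^-2]; v has dimensions [L T^-1].
As written, the RHS ρv^4 (exponent 4 on v) has dimensions [L M T^-4], which does not match.
With exponent 2, the RHS ρv^2 has dimensions [L^-1 M T^-2], matching the LHS.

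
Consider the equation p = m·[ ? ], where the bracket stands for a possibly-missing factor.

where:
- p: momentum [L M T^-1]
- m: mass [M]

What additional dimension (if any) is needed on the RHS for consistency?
[L T^-1] — velocity (e.g. v)

p has dimensions [L M T^-1]; m has dimensions [M].
The bracketed factor must supply [L M T^-1] / [M] = [L T^-1].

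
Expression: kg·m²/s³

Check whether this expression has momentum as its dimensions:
No

The expression kg·m²/s³ has dimensions [L^2 M T^-3], but momentum has dimensions [L M T^-1].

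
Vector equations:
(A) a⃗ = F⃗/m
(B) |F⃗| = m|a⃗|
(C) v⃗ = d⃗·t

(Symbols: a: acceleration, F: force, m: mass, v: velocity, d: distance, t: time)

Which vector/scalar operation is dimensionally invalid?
(C) v⃗ = d⃗·t

(A) a⃗ = F⃗/m: LHS [L T^-2], RHS [L T^-2] ✓ — force (vector) divided by mass (scalar)
(B) |F⃗| = m|a⃗|: LHS [L M T^-2], RHS [L M T^-2] ✓ — magnitudes of vectors are scalars
(C) v⃗ = d⃗·t: LHS [L T^-1], RHS [L T] ✗ — velocity is displacement per time; should be d⃗/t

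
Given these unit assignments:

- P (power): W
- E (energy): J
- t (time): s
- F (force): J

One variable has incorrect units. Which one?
F

The variable F (force) should have units N, not J.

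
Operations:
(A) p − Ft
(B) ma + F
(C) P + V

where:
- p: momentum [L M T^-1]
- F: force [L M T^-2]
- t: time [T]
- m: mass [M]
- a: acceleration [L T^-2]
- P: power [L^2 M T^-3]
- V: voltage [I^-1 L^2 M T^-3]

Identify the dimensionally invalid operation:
(C) P + V

(A) p − Ft: p [L M T^-1] and Ft [L M T^-1] — same dimensions ✓
(B) ma + F: ma [L M T^-2] and F [L M T^-2] — same dimensions ✓
(C) P + V: P [L^2 M T^-3] and V [I^-1 L^2 M T^-3] — different dimensions cannot be added/subtracted ✗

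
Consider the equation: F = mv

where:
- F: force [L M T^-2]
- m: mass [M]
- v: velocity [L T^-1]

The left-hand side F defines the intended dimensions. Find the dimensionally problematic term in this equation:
The right-hand side term mv

F has dimensions [L M T^-2], but mv has dimensions [L M T^-1], so the term mv is dimensionally wrong for F.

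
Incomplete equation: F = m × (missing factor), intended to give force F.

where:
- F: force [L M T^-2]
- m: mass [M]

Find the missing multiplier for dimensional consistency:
a (acceleration), dimensions [L T^-2]

F has dimensions [L M T^-2] and m has dimensions [M].
The missing factor must have dimensions [L M T^-2] / [M] = [L T^-2], i.e. acceleration (a).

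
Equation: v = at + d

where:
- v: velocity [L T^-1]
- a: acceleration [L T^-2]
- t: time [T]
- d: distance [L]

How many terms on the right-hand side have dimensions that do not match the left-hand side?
1

LHS v: [L T^-1]
- at: [L T^-1] ✓
- d: [L] ✗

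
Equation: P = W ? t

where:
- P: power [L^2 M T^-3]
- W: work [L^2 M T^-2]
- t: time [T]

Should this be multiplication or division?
division (÷): P = W ÷ t

P [L^2 M T^-3]; W [L^2 M T^-2]; t [T].
W × t → [L^2 M T^-1] ✗
W ÷ t → [L^2 M T^-3] ✓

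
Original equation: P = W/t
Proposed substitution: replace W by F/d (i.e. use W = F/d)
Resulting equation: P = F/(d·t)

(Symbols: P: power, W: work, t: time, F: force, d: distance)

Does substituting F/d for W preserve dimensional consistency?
No

[W] = [L^2 M T^-2] and [F/d] = [M T^-2]. These differ, so the substitution replaces a quantity by one of different dimensions and the result P = F/(d·t) has LHS [L^2 M T^-3] vs RHS [M T^-3] — inconsistent.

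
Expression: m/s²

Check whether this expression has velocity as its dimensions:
No

The expression m/s² has dimensions [L T^-2], but velocity has dimensions [L T^-1].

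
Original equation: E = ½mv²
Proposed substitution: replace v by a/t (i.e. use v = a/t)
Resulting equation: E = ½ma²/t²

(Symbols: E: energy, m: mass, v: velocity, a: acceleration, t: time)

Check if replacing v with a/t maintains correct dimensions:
No

[v] = [L T^-1] and [a/t] = [L T^-3]. These differ, so the substitution replaces a quantity by one of different dimensions and the result E = ½ma²/t² has LHS [L^2 M T^-2] vs RHS [L^2 M T^-6] — inconsistent.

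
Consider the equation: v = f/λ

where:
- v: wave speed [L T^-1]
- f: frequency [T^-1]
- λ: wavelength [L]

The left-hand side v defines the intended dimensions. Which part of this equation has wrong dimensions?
The right-hand side term f/λ

v has dimensions [L T^-1], but f/λ has dimensions [L^-1 T^-1], so the term f/λ is dimensionally wrong for v.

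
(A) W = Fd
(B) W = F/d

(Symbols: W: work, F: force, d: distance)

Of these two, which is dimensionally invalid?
(B)

(A) W = Fd: LHS [L^2 M T^-2], RHS [L^2 M T^-2] ✓
(B) W = F/d: LHS [L^2 M T^-2], RHS [M T^-2] ✗

Expression (B) W = F/d is dimensionally incorrect.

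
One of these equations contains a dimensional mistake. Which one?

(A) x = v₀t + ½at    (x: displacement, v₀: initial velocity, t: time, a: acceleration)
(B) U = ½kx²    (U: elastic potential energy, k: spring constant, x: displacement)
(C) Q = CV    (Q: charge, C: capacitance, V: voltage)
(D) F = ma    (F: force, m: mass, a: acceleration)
(A) x = v₀t + ½at

The equation (A) x = v₀t + ½at is dimensionally incorrect.

LHS (x): [L]
RHS terms:
  - v₀t: [L] ✓
  - ½at: [L T^-1] ✗ (does not match LHS)

The dimensions do not match. The other three equations balance.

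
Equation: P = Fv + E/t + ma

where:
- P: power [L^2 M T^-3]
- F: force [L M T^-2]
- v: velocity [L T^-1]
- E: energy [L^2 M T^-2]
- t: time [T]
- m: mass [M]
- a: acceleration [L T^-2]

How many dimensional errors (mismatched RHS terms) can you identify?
1

LHS P: [L^2 M T^-3]
- Fv: [L^2 M T^-3] ✓
- E/t: [L^2 M T^-3] ✓
- ma: [L M T^-2] ✗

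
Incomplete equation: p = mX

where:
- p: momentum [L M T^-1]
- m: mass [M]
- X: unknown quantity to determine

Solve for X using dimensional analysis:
X = v (velocity), dimensions [L T^-1]

p has dimensions [L M T^-1]; the rest of the RHS (m) has dimensions [M].
So X must have dimensions [L T^-1] — X = v (velocity).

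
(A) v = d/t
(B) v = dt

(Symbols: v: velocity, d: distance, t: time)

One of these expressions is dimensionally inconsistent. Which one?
(B)

(A) v = d/t: LHS [L T^-1], RHS [L T^-1] ✓
(B) v = dt: LHS [L T^-1], RHS [L T] ✗

Expression (B) v = dt is dimensionally incorrect.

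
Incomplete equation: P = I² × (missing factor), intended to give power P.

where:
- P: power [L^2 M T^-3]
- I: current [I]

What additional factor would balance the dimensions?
R (resistance), dimensions [I^-2 L^2 M T^-3]

P has dimensions [L^2 M T^-3] and I² has dimensions [I^2].
The missing factor must have dimensions [L^2 M T^-3] / [I^2] = [I^-2 L^2 M T^-3], i.e. resistance (R).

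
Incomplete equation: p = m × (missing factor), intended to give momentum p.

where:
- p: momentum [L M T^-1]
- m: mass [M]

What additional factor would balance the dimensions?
v (velocity), dimensions [L T^-1]

p has dimensions [L M T^-1] and m has dimensions [M].
The missing factor must have dimensions [L M T^-1] / [M] = [L T^-1], i.e. velocity (v).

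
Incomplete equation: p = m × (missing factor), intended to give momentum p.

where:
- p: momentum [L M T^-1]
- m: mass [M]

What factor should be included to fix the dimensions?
v (velocity), dimensions [L T^-1]

p has dimensions [L M T^-1] and m has dimensions [M].
The missing factor must have dimensions [L M T^-1] / [M] = [L T^-1], i.e. velocity (v).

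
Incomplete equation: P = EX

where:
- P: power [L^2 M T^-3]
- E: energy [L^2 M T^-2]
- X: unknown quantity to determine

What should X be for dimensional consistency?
X = f (inverse time / frequency (1/t)), dimensions [T^-1]

P has dimensions [L^2 M T^-3]; the rest of the RHS (E) has dimensions [L^2 M T^-2].
So X must have dimensions [T^-1] — X = f (inverse time / frequency (1/t)).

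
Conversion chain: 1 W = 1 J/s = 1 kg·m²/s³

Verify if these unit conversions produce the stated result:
The chain is correct (no errors).

Correct: Watt is Joule per second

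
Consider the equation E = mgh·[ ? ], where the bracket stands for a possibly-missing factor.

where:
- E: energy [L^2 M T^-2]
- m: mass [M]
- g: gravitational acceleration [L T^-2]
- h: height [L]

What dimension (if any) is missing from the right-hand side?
Nothing is missing — the bracketed factor must be dimensionless.

E has dimensions [L^2 M T^-2] and mgh already has dimensions [L^2 M T^-2], so E = mgh is dimensionally complete.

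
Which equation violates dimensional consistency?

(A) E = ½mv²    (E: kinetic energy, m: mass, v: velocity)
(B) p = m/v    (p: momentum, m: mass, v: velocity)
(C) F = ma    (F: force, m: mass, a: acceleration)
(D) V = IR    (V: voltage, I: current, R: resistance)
(B) p = m/v

The equation (B) p = m/v is dimensionally incorrect.

LHS (p): [L M T^-1]
RHS (m/v): [L^-1 M T] ✗

The dimensions do not match. The other three equations balance.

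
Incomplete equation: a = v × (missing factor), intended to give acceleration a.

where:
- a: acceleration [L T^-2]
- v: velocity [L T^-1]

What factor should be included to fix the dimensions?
1/t (inverse time), dimensions [T^-1]

a has dimensions [L T^-2] and v has dimensions [L T^-1].
The missing factor must have dimensions [L T^-2] / [L T^-1] = [T^-1], i.e. inverse time (1/t).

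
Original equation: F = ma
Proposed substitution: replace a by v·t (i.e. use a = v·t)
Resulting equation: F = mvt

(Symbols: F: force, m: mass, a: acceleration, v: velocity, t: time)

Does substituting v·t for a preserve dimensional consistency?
No

[a] = [L T^-2] and [v·t] = [L]. These differ, so the substitution replaces a quantity by one of different dimensions and the result F = mvt has LHS [L M T^-2] vs RHS [L M] — inconsistent.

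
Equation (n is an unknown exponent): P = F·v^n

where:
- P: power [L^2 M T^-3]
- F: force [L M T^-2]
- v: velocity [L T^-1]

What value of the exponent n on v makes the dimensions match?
n = 1

P has dimensions [L^2 M T^-3]; v has dimensions [L T^-1].
The rest of the RHS has dimensions [L M T^-2], so v^n must supply [L T^-1].
With n = 1: F·v^1 has dimensions [L^2 M T^-3], matching the LHS ✓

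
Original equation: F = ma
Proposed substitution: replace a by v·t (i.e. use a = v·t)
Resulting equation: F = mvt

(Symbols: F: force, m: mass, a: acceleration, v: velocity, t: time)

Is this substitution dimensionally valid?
No

[a] = [L T^-2] and [v·t] = [L]. These differ, so the substitution replaces a quantity by one of different dimensions and the result F = mvt has LHS [L M T^-2] vs RHS [L M] — inconsistent.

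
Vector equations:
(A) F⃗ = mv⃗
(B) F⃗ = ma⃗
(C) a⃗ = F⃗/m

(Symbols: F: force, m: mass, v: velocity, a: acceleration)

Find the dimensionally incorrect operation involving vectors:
(A) F⃗ = mv⃗

(A) F⃗ = mv⃗: LHS [L M T^-2], RHS [L M T^-1] ✗ — mass times velocity is momentum, not force; should be ma⃗
(B) F⃗ = ma⃗: LHS [L M T^-2], RHS [L M T^-2] ✓ — Force and acceleration are vectors, mass is a scalar
(C) a⃗ = F⃗/m: LHS [L T^-2], RHS [L T^-2] ✓ — force (vector) divided by mass (scalar)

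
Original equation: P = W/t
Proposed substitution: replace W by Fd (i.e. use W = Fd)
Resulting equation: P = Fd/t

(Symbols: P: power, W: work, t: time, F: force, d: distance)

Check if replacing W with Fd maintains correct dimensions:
Yes

[W] = [L^2 M T^-2] and [Fd] = [L^2 M T^-2]. These match, so the substitution replaces a quantity by one of the same dimensions and the result P = Fd/t has LHS [L^2 M T^-3] vs RHS [L^2 M T^-3] — still consistent.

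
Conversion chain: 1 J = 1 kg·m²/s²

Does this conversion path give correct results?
The chain is correct (no errors).

Correct: Joule is defined as kg·m²/s²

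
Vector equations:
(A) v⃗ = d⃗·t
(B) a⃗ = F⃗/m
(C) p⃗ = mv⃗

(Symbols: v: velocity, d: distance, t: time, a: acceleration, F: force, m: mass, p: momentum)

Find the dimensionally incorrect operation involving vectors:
(A) v⃗ = d⃗·t

(A) v⃗ = d⃗·t: LHS [L T^-1], RHS [L T] ✗ — velocity is displacement per time; should be d⃗/t
(B) a⃗ = F⃗/m: LHS [L T^-2], RHS [L T^-2] ✓ — force (vector) divided by mass (scalar)
(C) p⃗ = mv⃗: LHS [L M T^-1], RHS [L M T^-1] ✓ — mass (scalar) times velocity (vector)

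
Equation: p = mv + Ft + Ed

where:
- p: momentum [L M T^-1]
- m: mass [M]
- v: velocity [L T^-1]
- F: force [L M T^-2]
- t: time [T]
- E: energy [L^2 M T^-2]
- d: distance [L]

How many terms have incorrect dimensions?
1

LHS p: [L M T^-1]
- mv: [L M T^-1] ✓
- Ft: [L M T^-1] ✓
- Ed: [L^3 M T^-2] ✗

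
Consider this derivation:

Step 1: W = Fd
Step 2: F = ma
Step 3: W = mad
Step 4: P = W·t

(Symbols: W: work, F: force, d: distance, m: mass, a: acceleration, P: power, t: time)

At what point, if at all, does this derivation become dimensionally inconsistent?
Step 4

Step 1: W = Fd → LHS [L^2 M T^-2], RHS [L^2 M T^-2] ✓
Step 2: F = ma → LHS [L M T^-2], RHS [L M T^-2] ✓
Step 3: W = mad → LHS [L^2 M T^-2], RHS [L^2 M T^-2] ✓
Step 4: P = W·t → LHS [L^2 M T^-3], RHS [L^2 M T^-1] ✗

The first dimensional inconsistency appears in step 4: P = W·t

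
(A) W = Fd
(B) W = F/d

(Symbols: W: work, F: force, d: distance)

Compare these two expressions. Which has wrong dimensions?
(B)

(A) W = Fd: LHS [L^2 M T^-2], RHS [L^2 M T^-2] ✓
(B) W = F/d: LHS [L^2 M T^-2], RHS [M T^-2] ✗

Expression (B) W = F/d is dimensionally incorrect.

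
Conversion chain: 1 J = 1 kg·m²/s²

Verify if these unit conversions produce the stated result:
The chain is correct (no errors).

Correct: Joule is defined as kg·m²/s²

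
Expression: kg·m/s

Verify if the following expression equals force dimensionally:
No

The expression kg·m/s has dimensions [L M T^-1], but force has dimensions [L M T^-2].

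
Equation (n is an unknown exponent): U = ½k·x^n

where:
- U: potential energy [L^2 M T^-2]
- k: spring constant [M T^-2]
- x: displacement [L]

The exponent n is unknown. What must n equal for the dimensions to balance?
n = 2

U has dimensions [L^2 M T^-2]; x has dimensions [L].
The rest of the RHS has dimensions [M T^-2], so x^n must supply [L^2].
With n = 2: ½k·x^2 has dimensions [L^2 M T^-2], matching the LHS ✓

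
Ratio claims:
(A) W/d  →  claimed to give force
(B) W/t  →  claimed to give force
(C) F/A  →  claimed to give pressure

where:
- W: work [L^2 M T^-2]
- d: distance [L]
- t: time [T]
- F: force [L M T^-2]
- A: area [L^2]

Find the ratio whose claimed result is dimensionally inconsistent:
(B) W/t does not give force

(A) W/d: [L M T^-2] = force [L M T^-2] ✓
(B) W/t: [L^2 M T^-3] ≠ force [L M T^-2] ✗
(C) F/A: [L^-1 M T^-2] = pressure [L^-1 M T^-2] ✓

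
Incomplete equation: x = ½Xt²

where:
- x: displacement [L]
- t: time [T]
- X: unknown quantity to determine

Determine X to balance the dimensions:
X = a (acceleration), dimensions [L T^-2]

x has dimensions [L]; the rest of the RHS (½ t²) has dimensions [T^2].
So X must have dimensions [L T^-2] — X = a (acceleration).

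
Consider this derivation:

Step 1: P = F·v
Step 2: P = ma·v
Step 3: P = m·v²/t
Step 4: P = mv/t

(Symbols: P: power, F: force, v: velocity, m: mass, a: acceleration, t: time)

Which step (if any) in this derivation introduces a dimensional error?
Step 4

Step 1: P = F·v → LHS [L^2 M T^-3], RHS [L^2 M T^-3] ✓
Step 2: P = ma·v → LHS [L^2 M T^-3], RHS [L^2 M T^-3] ✓
Step 3: P = m·v²/t → LHS [L^2 M T^-3], RHS [L^2 M T^-3] ✓
Step 4: P = mv/t → LHS [L^2 M T^-3], RHS [L M T^-2] ✗

The first dimensional inconsistency appears in step 4: P = mv/t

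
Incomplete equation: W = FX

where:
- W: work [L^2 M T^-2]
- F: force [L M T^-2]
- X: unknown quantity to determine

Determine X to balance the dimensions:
X = d (distance), dimensions [L]

W has dimensions [L^2 M T^-2]; the rest of the RHS (F) has dimensions [L M T^-2].
So X must have dimensions [L] — X = d (distance).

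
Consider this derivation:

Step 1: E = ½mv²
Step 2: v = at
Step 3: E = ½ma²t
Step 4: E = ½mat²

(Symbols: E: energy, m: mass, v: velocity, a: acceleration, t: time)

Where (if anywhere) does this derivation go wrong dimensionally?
Step 3

Step 1: E = ½mv² → LHS [L^2 M T^-2], RHS [L^2 M T^-2] ✓
Step 2: v = at → LHS [L T^-1], RHS [L T^-1] ✓
Step 3: E = ½ma²t → LHS [L^2 M T^-2], RHS [L^2 M T^-3] ✗

The first dimensional inconsistency appears in step 3: E = ½ma²t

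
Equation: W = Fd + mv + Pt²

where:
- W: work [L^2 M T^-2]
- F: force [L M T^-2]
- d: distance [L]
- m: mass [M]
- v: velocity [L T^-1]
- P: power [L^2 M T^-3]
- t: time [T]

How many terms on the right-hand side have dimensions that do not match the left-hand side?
2

LHS W: [L^2 M T^-2]
- Fd: [L^2 M T^-2] ✓
- mv: [L M T^-1] ✗
- Pt²: [L^2 M T^-1] ✗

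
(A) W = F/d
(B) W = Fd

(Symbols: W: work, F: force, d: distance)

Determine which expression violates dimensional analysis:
(A)

(A) W = F/d: LHS [L^2 M T^-2], RHS [M T^-2] ✗
(B) W = Fd: LHS [L^2 M T^-2], RHS [L^2 M T^-2] ✓

Expression (A) W = F/d is dimensionally incorrect.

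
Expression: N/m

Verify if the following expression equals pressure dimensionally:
No

The expression N/m has dimensions [M T^-2], but pressure has dimensions [L^-1 M T^-2].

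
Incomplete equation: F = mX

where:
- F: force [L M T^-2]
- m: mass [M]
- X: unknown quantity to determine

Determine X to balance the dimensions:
X = a (acceleration), dimensions [L T^-2]

F has dimensions [L M T^-2]; the rest of the RHS (m) has dimensions [M].
So X must have dimensions [L T^-2] — X = a (acceleration).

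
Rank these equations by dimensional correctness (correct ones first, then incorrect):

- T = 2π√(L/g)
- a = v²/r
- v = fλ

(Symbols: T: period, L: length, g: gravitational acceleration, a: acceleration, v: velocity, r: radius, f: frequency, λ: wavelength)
Dimensionally correct: T = 2π√(L/g), a = v²/r, v = fλ
Dimensionally incorrect: none
Ordered (correct first, then incorrect): T = 2π√(L/g), a = v²/r, v = fλ

- T = 2π√(L/g): LHS [T], RHS [T] → correct ✓
- a = v²/r: LHS [L T^-2], RHS [L T^-2] → correct ✓
- v = fλ: LHS [L T^-1], RHS [L T^-1] → correct ✓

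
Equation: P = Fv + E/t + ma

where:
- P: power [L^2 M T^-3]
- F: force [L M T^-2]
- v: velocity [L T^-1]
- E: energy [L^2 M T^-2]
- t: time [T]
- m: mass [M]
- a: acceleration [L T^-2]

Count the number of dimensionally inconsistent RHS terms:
1

LHS P: [L^2 M T^-3]
- Fv: [L^2 M T^-3] ✓
- E/t: [L^2 M T^-3] ✓
- ma: [L M T^-2] ✗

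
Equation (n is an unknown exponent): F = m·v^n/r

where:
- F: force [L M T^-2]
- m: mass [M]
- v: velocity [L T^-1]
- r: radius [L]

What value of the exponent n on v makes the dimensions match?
n = 2

F has dimensions [L M T^-2]; v has dimensions [L T^-1].
The rest of the RHS has dimensions [L^-1 M], so v^n must supply [L^2 T^-2].
With n = 2: m·v^2/r has dimensions [L M T^-2], matching the LHS ✓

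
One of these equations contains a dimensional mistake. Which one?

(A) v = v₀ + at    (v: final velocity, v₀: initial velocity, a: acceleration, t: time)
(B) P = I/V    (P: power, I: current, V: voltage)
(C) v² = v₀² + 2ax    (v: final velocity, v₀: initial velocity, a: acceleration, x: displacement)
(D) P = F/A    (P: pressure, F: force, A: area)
(B) P = I/V

The equation (B) P = I/V is dimensionally incorrect.

LHS (P): [L^2 M T^-3]
RHS (I/V): [I^2 L^-2 M^-1 T^3] ✗

The dimensions do not match. The other three equations balance.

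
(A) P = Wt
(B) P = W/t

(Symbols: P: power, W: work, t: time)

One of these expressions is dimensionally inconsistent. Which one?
(A)

(A) P = Wt: LHS [L^2 M T^-3], RHS [L^2 M T^-1] ✗
(B) P = W/t: LHS [L^2 M T^-3], RHS [L^2 M T^-3] ✓

Expression (A) P = Wt is dimensionally incorrect.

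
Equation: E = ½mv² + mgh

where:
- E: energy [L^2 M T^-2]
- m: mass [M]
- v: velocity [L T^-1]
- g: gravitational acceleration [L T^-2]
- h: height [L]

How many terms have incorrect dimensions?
0

LHS E: [L^2 M T^-2]
- ½mv²: [L^2 M T^-2] ✓
- mgh: [L^2 M T^-2] ✓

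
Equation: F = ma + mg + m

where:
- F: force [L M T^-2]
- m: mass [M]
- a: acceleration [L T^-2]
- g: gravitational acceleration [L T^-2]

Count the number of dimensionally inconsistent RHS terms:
1

LHS F: [L M T^-2]
- ma: [L M T^-2] ✓
- mg: [L M T^-2] ✓
- m: [M] ✗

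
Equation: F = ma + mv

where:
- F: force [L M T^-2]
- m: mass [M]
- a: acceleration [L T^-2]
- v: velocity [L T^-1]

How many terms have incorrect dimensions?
1

LHS F: [L M T^-2]
- ma: [L M T^-2] ✓
- mv: [L M T^-1] ✗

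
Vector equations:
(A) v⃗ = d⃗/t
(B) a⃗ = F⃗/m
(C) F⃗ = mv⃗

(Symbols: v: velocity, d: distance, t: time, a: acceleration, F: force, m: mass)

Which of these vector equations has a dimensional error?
(C) F⃗ = mv⃗

(A) v⃗ = d⃗/t: LHS [L T^-1], RHS [L T^-1] ✓ — displacement (vector) divided by time (scalar)
(B) a⃗ = F⃗/m: LHS [L T^-2], RHS [L T^-2] ✓ — force (vector) divided by mass (scalar)
(C) F⃗ = mv⃗: LHS [L M T^-2], RHS [L M T^-1] ✗ — mass times velocity is momentum, not force; should be ma⃗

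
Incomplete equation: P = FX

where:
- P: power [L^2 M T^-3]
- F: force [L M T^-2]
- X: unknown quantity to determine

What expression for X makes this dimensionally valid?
X = v (velocity), dimensions [L T^-1]

P has dimensions [L^2 M T^-3]; the rest of the RHS (F) has dimensions [L M T^-2].
So X must have dimensions [L T^-1] — X = v (velocity).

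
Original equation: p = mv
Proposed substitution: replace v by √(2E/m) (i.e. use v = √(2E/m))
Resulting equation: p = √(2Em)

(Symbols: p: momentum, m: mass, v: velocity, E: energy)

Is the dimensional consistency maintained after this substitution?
Yes

[v] = [L T^-1] and [√(2E/m)] = [L T^-1]. These match, so the substitution replaces a quantity by one of the same dimensions and the result p = √(2Em) has LHS [L M T^-1] vs RHS [L M T^-1] — still consistent.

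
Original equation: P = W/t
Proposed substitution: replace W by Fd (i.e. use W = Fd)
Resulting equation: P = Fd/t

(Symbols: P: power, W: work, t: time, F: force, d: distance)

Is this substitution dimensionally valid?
Yes

[W] = [L^2 M T^-2] and [Fd] = [L^2 M T^-2]. These match, so the substitution replaces a quantity by one of the same dimensions and the result P = Fd/t has LHS [L^2 M T^-3] vs RHS [L^2 M T^-3] — still consistent.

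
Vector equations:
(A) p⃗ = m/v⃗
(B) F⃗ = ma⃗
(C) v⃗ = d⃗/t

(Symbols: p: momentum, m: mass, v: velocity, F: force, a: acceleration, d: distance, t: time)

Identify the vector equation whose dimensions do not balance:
(A) p⃗ = m/v⃗

(A) p⃗ = m/v⃗: LHS [L M T^-1], RHS [L^-1 M T] ✗ — momentum is mass times velocity; should be mv⃗ (and division by a vector is undefined)
(B) F⃗ = ma⃗: LHS [L M T^-2], RHS [L M T^-2] ✓ — Force and acceleration are vectors, mass is a scalar
(C) v⃗ = d⃗/t: LHS [L T^-1], RHS [L T^-1] ✓ — displacement (vector) divided by time (scalar)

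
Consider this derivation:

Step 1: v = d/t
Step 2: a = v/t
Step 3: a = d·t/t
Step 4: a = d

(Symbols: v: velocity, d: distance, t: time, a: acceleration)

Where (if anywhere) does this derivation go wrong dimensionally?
Step 3

Step 1: v = d/t → LHS [L T^-1], RHS [L T^-1] ✓
Step 2: a = v/t → LHS [L T^-2], RHS [L T^-2] ✓
Step 3: a = d·t/t → LHS [L T^-2], RHS [L] ✗

The first dimensional inconsistency appears in step 3: a = d·t/t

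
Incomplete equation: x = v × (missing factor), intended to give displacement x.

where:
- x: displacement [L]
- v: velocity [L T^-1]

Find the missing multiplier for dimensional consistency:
t (time), dimensions [T]

x has dimensions [L] and v has dimensions [L T^-1].
The missing factor must have dimensions [L] / [L T^-1] = [T], i.e. time (t).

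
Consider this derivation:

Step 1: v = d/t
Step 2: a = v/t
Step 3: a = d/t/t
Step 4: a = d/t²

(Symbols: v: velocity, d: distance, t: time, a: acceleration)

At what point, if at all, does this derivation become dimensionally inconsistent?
No step introduces an error — all steps are dimensionally consistent.

Step 1: v = d/t → LHS [L T^-1], RHS [L T^-1] ✓
Step 2: a = v/t → LHS [L T^-2], RHS [L T^-2] ✓
Step 3: a = d/t/t → LHS [L T^-2], RHS [L T^-2] ✓
Step 4: a = d/t² → LHS [L T^-2], RHS [L T^-2] ✓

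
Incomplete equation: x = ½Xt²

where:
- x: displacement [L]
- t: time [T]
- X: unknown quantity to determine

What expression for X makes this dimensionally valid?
X = a (acceleration), dimensions [L T^-2]

x has dimensions [L]; the rest of the RHS (½ t²) has dimensions [T^2].
So X must have dimensions [L T^-2] — X = a (acceleration).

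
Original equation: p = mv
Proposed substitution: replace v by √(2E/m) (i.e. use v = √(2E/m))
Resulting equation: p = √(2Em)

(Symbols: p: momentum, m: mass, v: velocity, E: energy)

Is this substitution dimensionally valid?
Yes

[v] = [L T^-1] and [√(2E/m)] = [L T^-1]. These match, so the substitution replaces a quantity by one of the same dimensions and the result p = √(2Em) has LHS [L M T^-1] vs RHS [L M T^-1] — still consistent.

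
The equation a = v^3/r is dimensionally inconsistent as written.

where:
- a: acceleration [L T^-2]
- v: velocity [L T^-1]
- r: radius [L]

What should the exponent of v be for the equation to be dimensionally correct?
The exponent of v should be 2: a = v^2/r

The LHS a has dimensions [L T^-2]; v has dimensions [L T^-1].
As written, the RHS v^3/r (exponent 3 on v) has dimensions [L^2 T^-3], which does not match.
With exponent 2, the RHS v^2/r has dimensions [L T^-2], matching the LHS.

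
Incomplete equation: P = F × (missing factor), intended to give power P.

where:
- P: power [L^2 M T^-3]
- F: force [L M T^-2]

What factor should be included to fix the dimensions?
v (velocity), dimensions [L T^-1]

P has dimensions [L^2 M T^-3] and F has dimensions [L M T^-2].
The missing factor must have dimensions [L^2 M T^-3] / [L M T^-2] = [L T^-1], i.e. velocity (v).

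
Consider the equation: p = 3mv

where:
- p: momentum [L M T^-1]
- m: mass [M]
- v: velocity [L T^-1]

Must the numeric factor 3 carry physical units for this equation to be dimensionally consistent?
No

p has dimensions [L M T^-1] and mv already has dimensions [L M T^-1], so the equation balances without 3 contributing any dimensions. 3 is a pure (dimensionless) number; changing or removing it would not affect dimensional consistency.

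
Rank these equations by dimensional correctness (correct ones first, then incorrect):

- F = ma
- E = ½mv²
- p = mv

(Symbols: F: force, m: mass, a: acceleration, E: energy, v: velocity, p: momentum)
Dimensionally correct: F = ma, E = ½mv², p = mv
Dimensionally incorrect: none
Ordered (correct first, then incorrect): F = ma, E = ½mv², p = mv

- F = ma: LHS [L M T^-2], RHS [L M T^-2] → correct ✓
- E = ½mv²: LHS [L^2 M T^-2], RHS [L^2 M T^-2] → correct ✓
- p = mv: LHS [L M T^-1], RHS [L M T^-1] → correct ✓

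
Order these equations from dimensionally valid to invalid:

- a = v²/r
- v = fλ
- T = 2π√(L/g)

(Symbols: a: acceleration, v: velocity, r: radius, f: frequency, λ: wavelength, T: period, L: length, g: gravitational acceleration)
Dimensionally correct: a = v²/r, v = fλ, T = 2π√(L/g)
Dimensionally incorrect: none
Ordered (correct first, then incorrect): a = v²/r, v = fλ, T = 2π√(L/g)

- a = v²/r: LHS [L T^-2], RHS [L T^-2] → correct ✓
- v = fλ: LHS [L T^-1], RHS [L T^-1] → correct ✓
- T = 2π√(L/g): LHS [T], RHS [T] → correct ✓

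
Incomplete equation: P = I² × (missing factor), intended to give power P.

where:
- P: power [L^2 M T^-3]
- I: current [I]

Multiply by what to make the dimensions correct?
R (resistance), dimensions [I^-2 L^2 M T^-3]

P has dimensions [L^2 M T^-3] and I² has dimensions [I^2].
The missing factor must have dimensions [L^2 M T^-3] / [I^2] = [I^-2 L^2 M T^-3], i.e. resistance (R).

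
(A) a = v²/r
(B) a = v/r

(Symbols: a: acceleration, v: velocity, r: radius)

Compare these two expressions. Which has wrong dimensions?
(B)

(A) a = v²/r: LHS [L T^-2], RHS [L T^-2] ✓
(B) a = v/r: LHS [L T^-2], RHS [T^-1] ✗

Expression (B) a = v/r is dimensionally incorrect.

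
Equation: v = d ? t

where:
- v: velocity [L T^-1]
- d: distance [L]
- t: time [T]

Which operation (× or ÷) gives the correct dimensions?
division (÷): v = d ÷ t

v [L T^-1]; d [L]; t [T].
d × t → [L T] ✗
d ÷ t → [L T^-1] ✓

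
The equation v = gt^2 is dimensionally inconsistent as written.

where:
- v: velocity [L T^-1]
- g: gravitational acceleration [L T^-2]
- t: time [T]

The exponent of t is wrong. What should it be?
The exponent of t should be 1: v = gt

The LHS v has dimensions [L T^-1]; t has dimensions [T].
As written, the RHS gt^2 (exponent 2 on t) has dimensions [L], which does not match.
With exponent 1, the RHS gt has dimensions [L T^-1], matching the LHS.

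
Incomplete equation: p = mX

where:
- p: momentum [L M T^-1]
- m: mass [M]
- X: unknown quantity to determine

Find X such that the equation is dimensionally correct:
X = v (velocity), dimensions [L T^-1]

p has dimensions [L M T^-1]; the rest of the RHS (m) has dimensions [M].
So X must have dimensions [L T^-1] — X = v (velocity).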